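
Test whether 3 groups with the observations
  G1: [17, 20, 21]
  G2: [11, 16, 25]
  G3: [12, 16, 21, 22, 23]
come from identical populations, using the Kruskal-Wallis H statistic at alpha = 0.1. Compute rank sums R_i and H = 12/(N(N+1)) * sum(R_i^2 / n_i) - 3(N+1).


Step 1: Combine all N = 11 observations and assign midranks.
sorted (value, group, rank): (11,G2,1), (12,G3,2), (16,G2,3.5), (16,G3,3.5), (17,G1,5), (20,G1,6), (21,G1,7.5), (21,G3,7.5), (22,G3,9), (23,G3,10), (25,G2,11)
Step 2: Sum ranks within each group.
R_1 = 18.5 (n_1 = 3)
R_2 = 15.5 (n_2 = 3)
R_3 = 32 (n_3 = 5)
Step 3: H = 12/(N(N+1)) * sum(R_i^2/n_i) - 3(N+1)
     = 12/(11*12) * (18.5^2/3 + 15.5^2/3 + 32^2/5) - 3*12
     = 0.090909 * 398.967 - 36
     = 0.269697.
Step 4: Ties present; correction factor C = 1 - 12/(11^3 - 11) = 0.990909. Corrected H = 0.269697 / 0.990909 = 0.272171.
Step 5: Under H0, H ~ chi^2(2); p-value = 0.872768.
Step 6: alpha = 0.1. fail to reject H0.

H = 0.2722, df = 2, p = 0.872768, fail to reject H0.


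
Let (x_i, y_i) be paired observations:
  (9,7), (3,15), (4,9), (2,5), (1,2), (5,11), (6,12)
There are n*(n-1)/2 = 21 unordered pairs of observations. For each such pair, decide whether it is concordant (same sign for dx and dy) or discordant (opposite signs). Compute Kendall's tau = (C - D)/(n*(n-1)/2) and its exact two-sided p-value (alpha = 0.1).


Step 1: Enumerate the 21 unordered pairs (i,j) with i<j and classify each by sign(x_j-x_i) * sign(y_j-y_i).
  (1,2):dx=-6,dy=+8->D; (1,3):dx=-5,dy=+2->D; (1,4):dx=-7,dy=-2->C; (1,5):dx=-8,dy=-5->C
  (1,6):dx=-4,dy=+4->D; (1,7):dx=-3,dy=+5->D; (2,3):dx=+1,dy=-6->D; (2,4):dx=-1,dy=-10->C
  (2,5):dx=-2,dy=-13->C; (2,6):dx=+2,dy=-4->D; (2,7):dx=+3,dy=-3->D; (3,4):dx=-2,dy=-4->C
  (3,5):dx=-3,dy=-7->C; (3,6):dx=+1,dy=+2->C; (3,7):dx=+2,dy=+3->C; (4,5):dx=-1,dy=-3->C
  (4,6):dx=+3,dy=+6->C; (4,7):dx=+4,dy=+7->C; (5,6):dx=+4,dy=+9->C; (5,7):dx=+5,dy=+10->C
  (6,7):dx=+1,dy=+1->C
Step 2: C = 14, D = 7, total pairs = 21.
Step 3: tau = (C - D)/(n(n-1)/2) = (14 - 7)/21 = 0.333333.
Step 4: Exact two-sided p-value (enumerate n! = 5040 permutations of y under H0): p = 0.381349.
Step 5: alpha = 0.1. fail to reject H0.

tau_b = 0.3333 (C=14, D=7), p = 0.381349, fail to reject H0.


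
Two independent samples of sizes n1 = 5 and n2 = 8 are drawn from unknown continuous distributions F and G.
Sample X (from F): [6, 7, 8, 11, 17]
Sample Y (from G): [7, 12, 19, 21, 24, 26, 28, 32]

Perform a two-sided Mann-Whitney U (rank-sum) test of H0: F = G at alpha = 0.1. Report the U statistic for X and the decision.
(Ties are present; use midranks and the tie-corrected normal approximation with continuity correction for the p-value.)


Step 1: Combine and sort all 13 observations; assign midranks.
sorted (value, group): (6,X), (7,X), (7,Y), (8,X), (11,X), (12,Y), (17,X), (19,Y), (21,Y), (24,Y), (26,Y), (28,Y), (32,Y)
ranks: 6->1, 7->2.5, 7->2.5, 8->4, 11->5, 12->6, 17->7, 19->8, 21->9, 24->10, 26->11, 28->12, 32->13
Step 2: Rank sum for X: R1 = 1 + 2.5 + 4 + 5 + 7 = 19.5.
Step 3: U_X = R1 - n1(n1+1)/2 = 19.5 - 5*6/2 = 19.5 - 15 = 4.5.
       U_Y = n1*n2 - U_X = 40 - 4.5 = 35.5.
Step 4: Ties are present, so use the tie-corrected normal approximation (with continuity correction) for the p-value.
Step 5: p-value = 0.027892; compare to alpha = 0.1. reject H0.

U_X = 4.5, p = 0.027892, reject H0 at alpha = 0.1.


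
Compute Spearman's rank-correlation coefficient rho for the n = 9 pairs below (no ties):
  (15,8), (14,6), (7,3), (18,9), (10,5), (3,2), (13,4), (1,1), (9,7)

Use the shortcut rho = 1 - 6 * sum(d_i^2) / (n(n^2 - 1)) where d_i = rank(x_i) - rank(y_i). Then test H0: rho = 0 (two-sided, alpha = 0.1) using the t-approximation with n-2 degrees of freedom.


Step 1: Rank x and y separately (midranks; no ties here).
rank(x): 15->8, 14->7, 7->3, 18->9, 10->5, 3->2, 13->6, 1->1, 9->4
rank(y): 8->8, 6->6, 3->3, 9->9, 5->5, 2->2, 4->4, 1->1, 7->7
Step 2: d_i = R_x(i) - R_y(i); compute d_i^2.
  (8-8)^2=0, (7-6)^2=1, (3-3)^2=0, (9-9)^2=0, (5-5)^2=0, (2-2)^2=0, (6-4)^2=4, (1-1)^2=0, (4-7)^2=9
sum(d^2) = 14.
Step 3: rho = 1 - 6*14 / (9*(9^2 - 1)) = 1 - 84/720 = 0.883333.
Step 4: Under H0, t = rho * sqrt((n-2)/(1-rho^2)) = 4.9858 ~ t(7).
Step 5: Two-sided p-value from the t-distribution with 7 df = 0.001591.
Step 6: alpha = 0.1. reject H0.

rho = 0.8833, p = 0.001591, reject H0 at alpha = 0.1.


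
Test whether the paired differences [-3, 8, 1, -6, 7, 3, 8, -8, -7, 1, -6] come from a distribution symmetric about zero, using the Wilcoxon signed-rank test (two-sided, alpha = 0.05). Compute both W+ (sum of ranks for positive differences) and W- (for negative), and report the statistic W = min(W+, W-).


Step 1: Drop any zero differences (none here) and take |d_i|.
|d| = [3, 8, 1, 6, 7, 3, 8, 8, 7, 1, 6]
Step 2: Midrank |d_i| (ties get averaged ranks).
ranks: |3|->3.5, |8|->10, |1|->1.5, |6|->5.5, |7|->7.5, |3|->3.5, |8|->10, |8|->10, |7|->7.5, |1|->1.5, |6|->5.5
Step 3: Attach original signs; sum ranks with positive sign and with negative sign.
W+ = 10 + 1.5 + 7.5 + 3.5 + 10 + 1.5 = 34
W- = 3.5 + 5.5 + 10 + 7.5 + 5.5 = 32
(Check: W+ + W- = 66 should equal n(n+1)/2 = 66.)
Step 4: Test statistic W = min(W+, W-) = 32.
Step 5: Ties in |d|, so use the tie-corrected normal approximation.
        E[W] = n(n+1)/4 = 11*12/4 = 33.
        Tie groups: |d|=1 (t=2), |d|=3 (t=2), |d|=6 (t=2), |d|=7 (t=2), |d|=8 (t=3); sum(t^3 - t) = 48.
        Var[W] = n(n+1)(2n+1)/24 - sum(t^3-t)/48 = 3036/24 - 48/48 = 125.5.
        z = (W - E[W]) / sqrt(Var[W]) = (32 - 33) / 11.2027 = -0.0893.
        Two-sided p = 2*Phi(z) = 0.928872.
Step 6: alpha = 0.05. fail to reject H0.

W+ = 34, W- = 32, W = min = 32, p = 0.928872, fail to reject H0.


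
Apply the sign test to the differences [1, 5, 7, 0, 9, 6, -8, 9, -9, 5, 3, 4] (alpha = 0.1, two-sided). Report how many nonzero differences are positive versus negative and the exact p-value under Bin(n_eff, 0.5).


Step 1: Discard zero differences. Original n = 12; n_eff = number of nonzero differences = 11.
Nonzero differences (with sign): +1, +5, +7, +9, +6, -8, +9, -9, +5, +3, +4
Step 2: Count signs: positive = 9, negative = 2.
Step 3: Under H0: P(positive) = 0.5, so the number of positives S ~ Bin(11, 0.5).
Step 4: Two-sided exact p-value = sum of Bin(11,0.5) probabilities at or below the observed probability = 0.065430.
Step 5: alpha = 0.1. reject H0.

n_eff = 11, pos = 9, neg = 2, p = 0.065430, reject H0.


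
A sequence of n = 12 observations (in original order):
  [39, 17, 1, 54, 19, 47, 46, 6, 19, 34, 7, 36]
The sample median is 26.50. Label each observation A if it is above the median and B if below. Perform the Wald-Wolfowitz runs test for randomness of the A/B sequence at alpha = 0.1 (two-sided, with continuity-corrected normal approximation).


Step 1: Compute median = 26.50; label A = above, B = below.
Labels in order: ABBABAABBABA  (n_A = 6, n_B = 6)
Step 2: Count runs R = 9.
Step 3: Under H0 (random ordering), E[R] = 2*n_A*n_B/(n_A+n_B) + 1 = 2*6*6/12 + 1 = 7.0000.
        Var[R] = 2*n_A*n_B*(2*n_A*n_B - n_A - n_B) / ((n_A+n_B)^2 * (n_A+n_B-1)) = 4320/1584 = 2.7273.
        SD[R] = 1.6514.
Step 4: Continuity-corrected z = (R - 0.5 - E[R]) / SD[R] = (9 - 0.5 - 7.0000) / 1.6514 = 0.9083.
Step 5: Two-sided p-value via normal approximation = 2*(1 - Phi(|z|)) = 0.363722.
Step 6: alpha = 0.1. fail to reject H0.

R = 9, z = 0.9083, p = 0.363722, fail to reject H0.


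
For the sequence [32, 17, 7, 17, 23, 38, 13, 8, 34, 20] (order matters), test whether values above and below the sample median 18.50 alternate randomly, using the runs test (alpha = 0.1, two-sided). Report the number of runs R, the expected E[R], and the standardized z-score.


Step 1: Compute median = 18.50; label A = above, B = below.
Labels in order: ABBBAABBAA  (n_A = 5, n_B = 5)
Step 2: Count runs R = 5.
Step 3: Under H0 (random ordering), E[R] = 2*n_A*n_B/(n_A+n_B) + 1 = 2*5*5/10 + 1 = 6.0000.
        Var[R] = 2*n_A*n_B*(2*n_A*n_B - n_A - n_B) / ((n_A+n_B)^2 * (n_A+n_B-1)) = 2000/900 = 2.2222.
        SD[R] = 1.4907.
Step 4: Continuity-corrected z = (R + 0.5 - E[R]) / SD[R] = (5 + 0.5 - 6.0000) / 1.4907 = -0.3354.
Step 5: Two-sided p-value via normal approximation = 2*(1 - Phi(|z|)) = 0.737316.
Step 6: alpha = 0.1. fail to reject H0.

R = 5, z = -0.3354, p = 0.737316, fail to reject H0.


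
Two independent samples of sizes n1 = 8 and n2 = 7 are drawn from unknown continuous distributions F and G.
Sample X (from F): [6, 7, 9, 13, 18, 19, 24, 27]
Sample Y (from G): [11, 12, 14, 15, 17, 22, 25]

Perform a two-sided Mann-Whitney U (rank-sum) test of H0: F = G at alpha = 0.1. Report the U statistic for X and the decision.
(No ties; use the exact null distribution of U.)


Step 1: Combine and sort all 15 observations; assign midranks.
sorted (value, group): (6,X), (7,X), (9,X), (11,Y), (12,Y), (13,X), (14,Y), (15,Y), (17,Y), (18,X), (19,X), (22,Y), (24,X), (25,Y), (27,X)
ranks: 6->1, 7->2, 9->3, 11->4, 12->5, 13->6, 14->7, 15->8, 17->9, 18->10, 19->11, 22->12, 24->13, 25->14, 27->15
Step 2: Rank sum for X: R1 = 1 + 2 + 3 + 6 + 10 + 11 + 13 + 15 = 61.
Step 3: U_X = R1 - n1(n1+1)/2 = 61 - 8*9/2 = 61 - 36 = 25.
       U_Y = n1*n2 - U_X = 56 - 25 = 31.
Step 4: No ties, so the exact null distribution of U (based on enumerating the C(15,8) = 6435 equally likely rank assignments) gives the two-sided p-value.
Step 5: p-value = 0.778866; compare to alpha = 0.1. fail to reject H0.

U_X = 25, p = 0.778866, fail to reject H0 at alpha = 0.1.


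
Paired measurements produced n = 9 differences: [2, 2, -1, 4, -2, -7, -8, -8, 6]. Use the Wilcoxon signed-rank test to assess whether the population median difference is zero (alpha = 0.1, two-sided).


Step 1: Drop any zero differences (none here) and take |d_i|.
|d| = [2, 2, 1, 4, 2, 7, 8, 8, 6]
Step 2: Midrank |d_i| (ties get averaged ranks).
ranks: |2|->3, |2|->3, |1|->1, |4|->5, |2|->3, |7|->7, |8|->8.5, |8|->8.5, |6|->6
Step 3: Attach original signs; sum ranks with positive sign and with negative sign.
W+ = 3 + 3 + 5 + 6 = 17
W- = 1 + 3 + 7 + 8.5 + 8.5 = 28
(Check: W+ + W- = 45 should equal n(n+1)/2 = 45.)
Step 4: Test statistic W = min(W+, W-) = 17.
Step 5: Ties in |d|, so use the tie-corrected normal approximation.
        E[W] = n(n+1)/4 = 9*10/4 = 22.5.
        Tie groups: |d|=2 (t=3), |d|=8 (t=2); sum(t^3 - t) = 30.
        Var[W] = n(n+1)(2n+1)/24 - sum(t^3-t)/48 = 1710/24 - 30/48 = 70.625.
        z = (W - E[W]) / sqrt(Var[W]) = (17 - 22.5) / 8.4039 = -0.6545.
        Two-sided p = 2*Phi(z) = 0.512815.
Step 6: alpha = 0.1. fail to reject H0.

W+ = 17, W- = 28, W = min = 17, p = 0.512815, fail to reject H0.


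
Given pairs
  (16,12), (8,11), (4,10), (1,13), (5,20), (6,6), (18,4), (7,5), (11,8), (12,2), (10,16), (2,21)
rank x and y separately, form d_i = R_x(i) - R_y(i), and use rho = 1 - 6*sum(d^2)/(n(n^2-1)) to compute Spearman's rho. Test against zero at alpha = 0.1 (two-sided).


Step 1: Rank x and y separately (midranks; no ties here).
rank(x): 16->11, 8->7, 4->3, 1->1, 5->4, 6->5, 18->12, 7->6, 11->9, 12->10, 10->8, 2->2
rank(y): 12->8, 11->7, 10->6, 13->9, 20->11, 6->4, 4->2, 5->3, 8->5, 2->1, 16->10, 21->12
Step 2: d_i = R_x(i) - R_y(i); compute d_i^2.
  (11-8)^2=9, (7-7)^2=0, (3-6)^2=9, (1-9)^2=64, (4-11)^2=49, (5-4)^2=1, (12-2)^2=100, (6-3)^2=9, (9-5)^2=16, (10-1)^2=81, (8-10)^2=4, (2-12)^2=100
sum(d^2) = 442.
Step 3: rho = 1 - 6*442 / (12*(12^2 - 1)) = 1 - 2652/1716 = -0.545455.
Step 4: Under H0, t = rho * sqrt((n-2)/(1-rho^2)) = -2.0580 ~ t(10).
Step 5: Two-sided p-value from the t-distribution with 10 df = 0.066612.
Step 6: alpha = 0.1. reject H0.

rho = -0.5455, p = 0.066612, reject H0 at alpha = 0.1.


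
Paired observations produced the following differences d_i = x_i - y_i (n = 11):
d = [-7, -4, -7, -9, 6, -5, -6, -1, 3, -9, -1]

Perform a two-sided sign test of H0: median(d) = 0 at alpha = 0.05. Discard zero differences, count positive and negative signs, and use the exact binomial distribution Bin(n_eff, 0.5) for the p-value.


Step 1: Discard zero differences. Original n = 11; n_eff = number of nonzero differences = 11.
Nonzero differences (with sign): -7, -4, -7, -9, +6, -5, -6, -1, +3, -9, -1
Step 2: Count signs: positive = 2, negative = 9.
Step 3: Under H0: P(positive) = 0.5, so the number of positives S ~ Bin(11, 0.5).
Step 4: Two-sided exact p-value = sum of Bin(11,0.5) probabilities at or below the observed probability = 0.065430.
Step 5: alpha = 0.05. fail to reject H0.

n_eff = 11, pos = 2, neg = 9, p = 0.065430, fail to reject H0.


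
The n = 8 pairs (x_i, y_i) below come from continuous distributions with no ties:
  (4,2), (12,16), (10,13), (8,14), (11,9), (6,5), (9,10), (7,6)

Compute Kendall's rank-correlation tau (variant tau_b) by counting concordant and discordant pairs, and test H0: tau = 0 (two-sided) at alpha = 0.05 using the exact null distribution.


Step 1: Enumerate the 28 unordered pairs (i,j) with i<j and classify each by sign(x_j-x_i) * sign(y_j-y_i).
  (1,2):dx=+8,dy=+14->C; (1,3):dx=+6,dy=+11->C; (1,4):dx=+4,dy=+12->C; (1,5):dx=+7,dy=+7->C
  (1,6):dx=+2,dy=+3->C; (1,7):dx=+5,dy=+8->C; (1,8):dx=+3,dy=+4->C; (2,3):dx=-2,dy=-3->C
  (2,4):dx=-4,dy=-2->C; (2,5):dx=-1,dy=-7->C; (2,6):dx=-6,dy=-11->C; (2,7):dx=-3,dy=-6->C
  (2,8):dx=-5,dy=-10->C; (3,4):dx=-2,dy=+1->D; (3,5):dx=+1,dy=-4->D; (3,6):dx=-4,dy=-8->C
  (3,7):dx=-1,dy=-3->C; (3,8):dx=-3,dy=-7->C; (4,5):dx=+3,dy=-5->D; (4,6):dx=-2,dy=-9->C
  (4,7):dx=+1,dy=-4->D; (4,8):dx=-1,dy=-8->C; (5,6):dx=-5,dy=-4->C; (5,7):dx=-2,dy=+1->D
  (5,8):dx=-4,dy=-3->C; (6,7):dx=+3,dy=+5->C; (6,8):dx=+1,dy=+1->C; (7,8):dx=-2,dy=-4->C
Step 2: C = 23, D = 5, total pairs = 28.
Step 3: tau = (C - D)/(n(n-1)/2) = (23 - 5)/28 = 0.642857.
Step 4: Exact two-sided p-value (enumerate n! = 40320 permutations of y under H0): p = 0.031151.
Step 5: alpha = 0.05. reject H0.

tau_b = 0.6429 (C=23, D=5), p = 0.031151, reject H0.


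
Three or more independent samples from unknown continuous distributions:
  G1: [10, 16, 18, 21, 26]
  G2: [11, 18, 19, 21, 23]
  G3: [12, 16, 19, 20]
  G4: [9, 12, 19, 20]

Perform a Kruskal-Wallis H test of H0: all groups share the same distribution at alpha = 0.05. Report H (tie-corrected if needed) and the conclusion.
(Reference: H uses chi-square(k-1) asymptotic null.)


Step 1: Combine all N = 18 observations and assign midranks.
sorted (value, group, rank): (9,G4,1), (10,G1,2), (11,G2,3), (12,G3,4.5), (12,G4,4.5), (16,G1,6.5), (16,G3,6.5), (18,G1,8.5), (18,G2,8.5), (19,G2,11), (19,G3,11), (19,G4,11), (20,G3,13.5), (20,G4,13.5), (21,G1,15.5), (21,G2,15.5), (23,G2,17), (26,G1,18)
Step 2: Sum ranks within each group.
R_1 = 50.5 (n_1 = 5)
R_2 = 55 (n_2 = 5)
R_3 = 35.5 (n_3 = 4)
R_4 = 30 (n_4 = 4)
Step 3: H = 12/(N(N+1)) * sum(R_i^2/n_i) - 3(N+1)
     = 12/(18*19) * (50.5^2/5 + 55^2/5 + 35.5^2/4 + 30^2/4) - 3*19
     = 0.035088 * 1655.11 - 57
     = 1.074123.
Step 4: Ties present; correction factor C = 1 - 54/(18^3 - 18) = 0.990712. Corrected H = 1.074123 / 0.990712 = 1.084193.
Step 5: Under H0, H ~ chi^2(3); p-value = 0.780891.
Step 6: alpha = 0.05. fail to reject H0.

H = 1.0842, df = 3, p = 0.780891, fail to reject H0.


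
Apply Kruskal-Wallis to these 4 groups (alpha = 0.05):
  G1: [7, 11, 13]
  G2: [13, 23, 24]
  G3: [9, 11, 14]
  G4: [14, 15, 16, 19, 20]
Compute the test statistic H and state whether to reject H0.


Step 1: Combine all N = 14 observations and assign midranks.
sorted (value, group, rank): (7,G1,1), (9,G3,2), (11,G1,3.5), (11,G3,3.5), (13,G1,5.5), (13,G2,5.5), (14,G3,7.5), (14,G4,7.5), (15,G4,9), (16,G4,10), (19,G4,11), (20,G4,12), (23,G2,13), (24,G2,14)
Step 2: Sum ranks within each group.
R_1 = 10 (n_1 = 3)
R_2 = 32.5 (n_2 = 3)
R_3 = 13 (n_3 = 3)
R_4 = 49.5 (n_4 = 5)
Step 3: H = 12/(N(N+1)) * sum(R_i^2/n_i) - 3(N+1)
     = 12/(14*15) * (10^2/3 + 32.5^2/3 + 13^2/3 + 49.5^2/5) - 3*15
     = 0.057143 * 931.8 - 45
     = 8.245714.
Step 4: Ties present; correction factor C = 1 - 18/(14^3 - 14) = 0.993407. Corrected H = 8.245714 / 0.993407 = 8.300442.
Step 5: Under H0, H ~ chi^2(3); p-value = 0.040194.
Step 6: alpha = 0.05. reject H0.

H = 8.3004, df = 3, p = 0.040194, reject H0.


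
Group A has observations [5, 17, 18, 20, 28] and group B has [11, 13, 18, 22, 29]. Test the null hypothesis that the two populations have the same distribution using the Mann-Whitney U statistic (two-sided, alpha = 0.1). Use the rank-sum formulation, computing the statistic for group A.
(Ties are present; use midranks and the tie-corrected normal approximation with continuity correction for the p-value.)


Step 1: Combine and sort all 10 observations; assign midranks.
sorted (value, group): (5,X), (11,Y), (13,Y), (17,X), (18,X), (18,Y), (20,X), (22,Y), (28,X), (29,Y)
ranks: 5->1, 11->2, 13->3, 17->4, 18->5.5, 18->5.5, 20->7, 22->8, 28->9, 29->10
Step 2: Rank sum for X: R1 = 1 + 4 + 5.5 + 7 + 9 = 26.5.
Step 3: U_X = R1 - n1(n1+1)/2 = 26.5 - 5*6/2 = 26.5 - 15 = 11.5.
       U_Y = n1*n2 - U_X = 25 - 11.5 = 13.5.
Step 4: Ties are present, so use the tie-corrected normal approximation (with continuity correction) for the p-value.
Step 5: p-value = 0.916563; compare to alpha = 0.1. fail to reject H0.

U_X = 11.5, p = 0.916563, fail to reject H0 at alpha = 0.1.


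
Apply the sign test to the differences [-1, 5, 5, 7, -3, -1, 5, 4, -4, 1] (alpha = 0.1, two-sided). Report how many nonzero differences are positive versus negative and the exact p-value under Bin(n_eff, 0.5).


Step 1: Discard zero differences. Original n = 10; n_eff = number of nonzero differences = 10.
Nonzero differences (with sign): -1, +5, +5, +7, -3, -1, +5, +4, -4, +1
Step 2: Count signs: positive = 6, negative = 4.
Step 3: Under H0: P(positive) = 0.5, so the number of positives S ~ Bin(10, 0.5).
Step 4: Two-sided exact p-value = sum of Bin(10,0.5) probabilities at or below the observed probability = 0.753906.
Step 5: alpha = 0.1. fail to reject H0.

n_eff = 10, pos = 6, neg = 4, p = 0.753906, fail to reject H0.


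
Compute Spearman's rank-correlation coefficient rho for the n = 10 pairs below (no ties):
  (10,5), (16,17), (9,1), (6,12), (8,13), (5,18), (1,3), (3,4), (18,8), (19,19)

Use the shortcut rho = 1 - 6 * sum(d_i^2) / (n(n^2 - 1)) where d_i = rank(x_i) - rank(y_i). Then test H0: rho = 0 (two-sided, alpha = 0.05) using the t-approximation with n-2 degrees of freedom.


Step 1: Rank x and y separately (midranks; no ties here).
rank(x): 10->7, 16->8, 9->6, 6->4, 8->5, 5->3, 1->1, 3->2, 18->9, 19->10
rank(y): 5->4, 17->8, 1->1, 12->6, 13->7, 18->9, 3->2, 4->3, 8->5, 19->10
Step 2: d_i = R_x(i) - R_y(i); compute d_i^2.
  (7-4)^2=9, (8-8)^2=0, (6-1)^2=25, (4-6)^2=4, (5-7)^2=4, (3-9)^2=36, (1-2)^2=1, (2-3)^2=1, (9-5)^2=16, (10-10)^2=0
sum(d^2) = 96.
Step 3: rho = 1 - 6*96 / (10*(10^2 - 1)) = 1 - 576/990 = 0.418182.
Step 4: Under H0, t = rho * sqrt((n-2)/(1-rho^2)) = 1.3021 ~ t(8).
Step 5: Two-sided p-value from the t-distribution with 8 df = 0.229113.
Step 6: alpha = 0.05. fail to reject H0.

rho = 0.4182, p = 0.229113, fail to reject H0 at alpha = 0.05.


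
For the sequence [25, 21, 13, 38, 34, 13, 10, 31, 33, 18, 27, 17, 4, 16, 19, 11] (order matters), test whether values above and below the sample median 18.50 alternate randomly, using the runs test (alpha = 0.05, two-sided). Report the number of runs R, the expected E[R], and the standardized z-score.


Step 1: Compute median = 18.50; label A = above, B = below.
Labels in order: AABAABBAABABBBAB  (n_A = 8, n_B = 8)
Step 2: Count runs R = 10.
Step 3: Under H0 (random ordering), E[R] = 2*n_A*n_B/(n_A+n_B) + 1 = 2*8*8/16 + 1 = 9.0000.
        Var[R] = 2*n_A*n_B*(2*n_A*n_B - n_A - n_B) / ((n_A+n_B)^2 * (n_A+n_B-1)) = 14336/3840 = 3.7333.
        SD[R] = 1.9322.
Step 4: Continuity-corrected z = (R - 0.5 - E[R]) / SD[R] = (10 - 0.5 - 9.0000) / 1.9322 = 0.2588.
Step 5: Two-sided p-value via normal approximation = 2*(1 - Phi(|z|)) = 0.795809.
Step 6: alpha = 0.05. fail to reject H0.

R = 10, z = 0.2588, p = 0.795809, fail to reject H0.


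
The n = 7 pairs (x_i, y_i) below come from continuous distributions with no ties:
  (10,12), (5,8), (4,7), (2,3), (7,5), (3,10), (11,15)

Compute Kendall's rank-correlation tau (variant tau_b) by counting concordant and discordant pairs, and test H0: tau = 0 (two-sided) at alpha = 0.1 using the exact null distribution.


Step 1: Enumerate the 21 unordered pairs (i,j) with i<j and classify each by sign(x_j-x_i) * sign(y_j-y_i).
  (1,2):dx=-5,dy=-4->C; (1,3):dx=-6,dy=-5->C; (1,4):dx=-8,dy=-9->C; (1,5):dx=-3,dy=-7->C
  (1,6):dx=-7,dy=-2->C; (1,7):dx=+1,dy=+3->C; (2,3):dx=-1,dy=-1->C; (2,4):dx=-3,dy=-5->C
  (2,5):dx=+2,dy=-3->D; (2,6):dx=-2,dy=+2->D; (2,7):dx=+6,dy=+7->C; (3,4):dx=-2,dy=-4->C
  (3,5):dx=+3,dy=-2->D; (3,6):dx=-1,dy=+3->D; (3,7):dx=+7,dy=+8->C; (4,5):dx=+5,dy=+2->C
  (4,6):dx=+1,dy=+7->C; (4,7):dx=+9,dy=+12->C; (5,6):dx=-4,dy=+5->D; (5,7):dx=+4,dy=+10->C
  (6,7):dx=+8,dy=+5->C
Step 2: C = 16, D = 5, total pairs = 21.
Step 3: tau = (C - D)/(n(n-1)/2) = (16 - 5)/21 = 0.523810.
Step 4: Exact two-sided p-value (enumerate n! = 5040 permutations of y under H0): p = 0.136111.
Step 5: alpha = 0.1. fail to reject H0.

tau_b = 0.5238 (C=16, D=5), p = 0.136111, fail to reject H0.


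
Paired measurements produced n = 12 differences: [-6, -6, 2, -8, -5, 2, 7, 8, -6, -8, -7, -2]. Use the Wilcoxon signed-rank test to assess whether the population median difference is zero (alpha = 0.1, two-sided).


Step 1: Drop any zero differences (none here) and take |d_i|.
|d| = [6, 6, 2, 8, 5, 2, 7, 8, 6, 8, 7, 2]
Step 2: Midrank |d_i| (ties get averaged ranks).
ranks: |6|->6, |6|->6, |2|->2, |8|->11, |5|->4, |2|->2, |7|->8.5, |8|->11, |6|->6, |8|->11, |7|->8.5, |2|->2
Step 3: Attach original signs; sum ranks with positive sign and with negative sign.
W+ = 2 + 2 + 8.5 + 11 = 23.5
W- = 6 + 6 + 11 + 4 + 6 + 11 + 8.5 + 2 = 54.5
(Check: W+ + W- = 78 should equal n(n+1)/2 = 78.)
Step 4: Test statistic W = min(W+, W-) = 23.5.
Step 5: Ties in |d|, so use the tie-corrected normal approximation.
        E[W] = n(n+1)/4 = 12*13/4 = 39.
        Tie groups: |d|=2 (t=3), |d|=6 (t=3), |d|=7 (t=2), |d|=8 (t=3); sum(t^3 - t) = 78.
        Var[W] = n(n+1)(2n+1)/24 - sum(t^3-t)/48 = 3900/24 - 78/48 = 160.875.
        z = (W - E[W]) / sqrt(Var[W]) = (23.5 - 39) / 12.6837 = -1.2220.
        Two-sided p = 2*Phi(z) = 0.221690.
Step 6: alpha = 0.1. fail to reject H0.

W+ = 23.5, W- = 54.5, W = min = 23.5, p = 0.221690, fail to reject H0.


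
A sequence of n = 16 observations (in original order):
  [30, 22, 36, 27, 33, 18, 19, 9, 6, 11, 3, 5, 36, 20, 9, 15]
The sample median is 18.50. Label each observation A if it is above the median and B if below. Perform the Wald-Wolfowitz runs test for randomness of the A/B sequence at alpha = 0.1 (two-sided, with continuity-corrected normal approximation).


Step 1: Compute median = 18.50; label A = above, B = below.
Labels in order: AAAAABABBBBBAABB  (n_A = 8, n_B = 8)
Step 2: Count runs R = 6.
Step 3: Under H0 (random ordering), E[R] = 2*n_A*n_B/(n_A+n_B) + 1 = 2*8*8/16 + 1 = 9.0000.
        Var[R] = 2*n_A*n_B*(2*n_A*n_B - n_A - n_B) / ((n_A+n_B)^2 * (n_A+n_B-1)) = 14336/3840 = 3.7333.
        SD[R] = 1.9322.
Step 4: Continuity-corrected z = (R + 0.5 - E[R]) / SD[R] = (6 + 0.5 - 9.0000) / 1.9322 = -1.2939.
Step 5: Two-sided p-value via normal approximation = 2*(1 - Phi(|z|)) = 0.195709.
Step 6: alpha = 0.1. fail to reject H0.

R = 6, z = -1.2939, p = 0.195709, fail to reject H0.


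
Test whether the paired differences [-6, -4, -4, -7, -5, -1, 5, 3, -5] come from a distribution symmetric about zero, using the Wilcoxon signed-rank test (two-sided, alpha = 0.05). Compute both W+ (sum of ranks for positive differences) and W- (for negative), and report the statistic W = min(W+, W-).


Step 1: Drop any zero differences (none here) and take |d_i|.
|d| = [6, 4, 4, 7, 5, 1, 5, 3, 5]
Step 2: Midrank |d_i| (ties get averaged ranks).
ranks: |6|->8, |4|->3.5, |4|->3.5, |7|->9, |5|->6, |1|->1, |5|->6, |3|->2, |5|->6
Step 3: Attach original signs; sum ranks with positive sign and with negative sign.
W+ = 6 + 2 = 8
W- = 8 + 3.5 + 3.5 + 9 + 6 + 1 + 6 = 37
(Check: W+ + W- = 45 should equal n(n+1)/2 = 45.)
Step 4: Test statistic W = min(W+, W-) = 8.
Step 5: Ties in |d|, so use the tie-corrected normal approximation.
        E[W] = n(n+1)/4 = 9*10/4 = 22.5.
        Tie groups: |d|=4 (t=2), |d|=5 (t=3); sum(t^3 - t) = 30.
        Var[W] = n(n+1)(2n+1)/24 - sum(t^3-t)/48 = 1710/24 - 30/48 = 70.625.
        z = (W - E[W]) / sqrt(Var[W]) = (8 - 22.5) / 8.4039 = -1.7254.
        Two-sided p = 2*Phi(z) = 0.084456.
Step 6: alpha = 0.05. fail to reject H0.

W+ = 8, W- = 37, W = min = 8, p = 0.084456, fail to reject H0.


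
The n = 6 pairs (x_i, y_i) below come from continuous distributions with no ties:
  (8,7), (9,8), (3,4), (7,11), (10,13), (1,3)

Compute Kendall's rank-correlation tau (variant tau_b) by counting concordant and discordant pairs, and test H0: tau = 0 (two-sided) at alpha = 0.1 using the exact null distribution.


Step 1: Enumerate the 15 unordered pairs (i,j) with i<j and classify each by sign(x_j-x_i) * sign(y_j-y_i).
  (1,2):dx=+1,dy=+1->C; (1,3):dx=-5,dy=-3->C; (1,4):dx=-1,dy=+4->D; (1,5):dx=+2,dy=+6->C
  (1,6):dx=-7,dy=-4->C; (2,3):dx=-6,dy=-4->C; (2,4):dx=-2,dy=+3->D; (2,5):dx=+1,dy=+5->C
  (2,6):dx=-8,dy=-5->C; (3,4):dx=+4,dy=+7->C; (3,5):dx=+7,dy=+9->C; (3,6):dx=-2,dy=-1->C
  (4,5):dx=+3,dy=+2->C; (4,6):dx=-6,dy=-8->C; (5,6):dx=-9,dy=-10->C
Step 2: C = 13, D = 2, total pairs = 15.
Step 3: tau = (C - D)/(n(n-1)/2) = (13 - 2)/15 = 0.733333.
Step 4: Exact two-sided p-value (enumerate n! = 720 permutations of y under H0): p = 0.055556.
Step 5: alpha = 0.1. reject H0.

tau_b = 0.7333 (C=13, D=2), p = 0.055556, reject H0.


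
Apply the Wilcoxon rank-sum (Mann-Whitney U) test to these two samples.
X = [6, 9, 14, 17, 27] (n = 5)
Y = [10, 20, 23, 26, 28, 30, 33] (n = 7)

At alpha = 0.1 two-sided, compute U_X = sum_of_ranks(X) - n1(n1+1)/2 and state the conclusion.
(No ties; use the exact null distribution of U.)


Step 1: Combine and sort all 12 observations; assign midranks.
sorted (value, group): (6,X), (9,X), (10,Y), (14,X), (17,X), (20,Y), (23,Y), (26,Y), (27,X), (28,Y), (30,Y), (33,Y)
ranks: 6->1, 9->2, 10->3, 14->4, 17->5, 20->6, 23->7, 26->8, 27->9, 28->10, 30->11, 33->12
Step 2: Rank sum for X: R1 = 1 + 2 + 4 + 5 + 9 = 21.
Step 3: U_X = R1 - n1(n1+1)/2 = 21 - 5*6/2 = 21 - 15 = 6.
       U_Y = n1*n2 - U_X = 35 - 6 = 29.
Step 4: No ties, so the exact null distribution of U (based on enumerating the C(12,5) = 792 equally likely rank assignments) gives the two-sided p-value.
Step 5: p-value = 0.073232; compare to alpha = 0.1. reject H0.

U_X = 6, p = 0.073232, reject H0 at alpha = 0.1.


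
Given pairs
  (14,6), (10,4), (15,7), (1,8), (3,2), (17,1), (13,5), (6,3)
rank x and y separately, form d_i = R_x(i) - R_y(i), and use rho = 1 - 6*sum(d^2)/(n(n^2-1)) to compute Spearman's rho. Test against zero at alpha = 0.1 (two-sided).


Step 1: Rank x and y separately (midranks; no ties here).
rank(x): 14->6, 10->4, 15->7, 1->1, 3->2, 17->8, 13->5, 6->3
rank(y): 6->6, 4->4, 7->7, 8->8, 2->2, 1->1, 5->5, 3->3
Step 2: d_i = R_x(i) - R_y(i); compute d_i^2.
  (6-6)^2=0, (4-4)^2=0, (7-7)^2=0, (1-8)^2=49, (2-2)^2=0, (8-1)^2=49, (5-5)^2=0, (3-3)^2=0
sum(d^2) = 98.
Step 3: rho = 1 - 6*98 / (8*(8^2 - 1)) = 1 - 588/504 = -0.166667.
Step 4: Under H0, t = rho * sqrt((n-2)/(1-rho^2)) = -0.4140 ~ t(6).
Step 5: Two-sided p-value from the t-distribution with 6 df = 0.693239.
Step 6: alpha = 0.1. fail to reject H0.

rho = -0.1667, p = 0.693239, fail to reject H0 at alpha = 0.1.


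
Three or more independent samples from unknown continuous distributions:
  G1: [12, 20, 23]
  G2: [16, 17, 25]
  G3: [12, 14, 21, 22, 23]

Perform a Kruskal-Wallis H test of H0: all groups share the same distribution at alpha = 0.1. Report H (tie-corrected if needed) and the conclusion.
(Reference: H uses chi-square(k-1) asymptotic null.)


Step 1: Combine all N = 11 observations and assign midranks.
sorted (value, group, rank): (12,G1,1.5), (12,G3,1.5), (14,G3,3), (16,G2,4), (17,G2,5), (20,G1,6), (21,G3,7), (22,G3,8), (23,G1,9.5), (23,G3,9.5), (25,G2,11)
Step 2: Sum ranks within each group.
R_1 = 17 (n_1 = 3)
R_2 = 20 (n_2 = 3)
R_3 = 29 (n_3 = 5)
Step 3: H = 12/(N(N+1)) * sum(R_i^2/n_i) - 3(N+1)
     = 12/(11*12) * (17^2/3 + 20^2/3 + 29^2/5) - 3*12
     = 0.090909 * 397.867 - 36
     = 0.169697.
Step 4: Ties present; correction factor C = 1 - 12/(11^3 - 11) = 0.990909. Corrected H = 0.169697 / 0.990909 = 0.171254.
Step 5: Under H0, H ~ chi^2(2); p-value = 0.917937.
Step 6: alpha = 0.1. fail to reject H0.

H = 0.1713, df = 2, p = 0.917937, fail to reject H0.


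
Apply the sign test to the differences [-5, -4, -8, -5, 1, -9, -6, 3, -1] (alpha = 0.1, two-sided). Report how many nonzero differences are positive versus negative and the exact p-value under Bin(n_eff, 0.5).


Step 1: Discard zero differences. Original n = 9; n_eff = number of nonzero differences = 9.
Nonzero differences (with sign): -5, -4, -8, -5, +1, -9, -6, +3, -1
Step 2: Count signs: positive = 2, negative = 7.
Step 3: Under H0: P(positive) = 0.5, so the number of positives S ~ Bin(9, 0.5).
Step 4: Two-sided exact p-value = sum of Bin(9,0.5) probabilities at or below the observed probability = 0.179688.
Step 5: alpha = 0.1. fail to reject H0.

n_eff = 9, pos = 2, neg = 7, p = 0.179688, fail to reject H0.


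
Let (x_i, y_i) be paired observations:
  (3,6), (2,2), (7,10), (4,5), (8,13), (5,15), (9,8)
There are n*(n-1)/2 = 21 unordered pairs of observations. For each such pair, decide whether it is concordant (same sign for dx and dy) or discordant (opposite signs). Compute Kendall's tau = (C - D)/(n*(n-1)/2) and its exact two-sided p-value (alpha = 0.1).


Step 1: Enumerate the 21 unordered pairs (i,j) with i<j and classify each by sign(x_j-x_i) * sign(y_j-y_i).
  (1,2):dx=-1,dy=-4->C; (1,3):dx=+4,dy=+4->C; (1,4):dx=+1,dy=-1->D; (1,5):dx=+5,dy=+7->C
  (1,6):dx=+2,dy=+9->C; (1,7):dx=+6,dy=+2->C; (2,3):dx=+5,dy=+8->C; (2,4):dx=+2,dy=+3->C
  (2,5):dx=+6,dy=+11->C; (2,6):dx=+3,dy=+13->C; (2,7):dx=+7,dy=+6->C; (3,4):dx=-3,dy=-5->C
  (3,5):dx=+1,dy=+3->C; (3,6):dx=-2,dy=+5->D; (3,7):dx=+2,dy=-2->D; (4,5):dx=+4,dy=+8->C
  (4,6):dx=+1,dy=+10->C; (4,7):dx=+5,dy=+3->C; (5,6):dx=-3,dy=+2->D; (5,7):dx=+1,dy=-5->D
  (6,7):dx=+4,dy=-7->D
Step 2: C = 15, D = 6, total pairs = 21.
Step 3: tau = (C - D)/(n(n-1)/2) = (15 - 6)/21 = 0.428571.
Step 4: Exact two-sided p-value (enumerate n! = 5040 permutations of y under H0): p = 0.238889.
Step 5: alpha = 0.1. fail to reject H0.

tau_b = 0.4286 (C=15, D=6), p = 0.238889, fail to reject H0.


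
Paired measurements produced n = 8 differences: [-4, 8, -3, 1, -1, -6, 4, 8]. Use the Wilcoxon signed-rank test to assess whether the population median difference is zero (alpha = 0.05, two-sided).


Step 1: Drop any zero differences (none here) and take |d_i|.
|d| = [4, 8, 3, 1, 1, 6, 4, 8]
Step 2: Midrank |d_i| (ties get averaged ranks).
ranks: |4|->4.5, |8|->7.5, |3|->3, |1|->1.5, |1|->1.5, |6|->6, |4|->4.5, |8|->7.5
Step 3: Attach original signs; sum ranks with positive sign and with negative sign.
W+ = 7.5 + 1.5 + 4.5 + 7.5 = 21
W- = 4.5 + 3 + 1.5 + 6 = 15
(Check: W+ + W- = 36 should equal n(n+1)/2 = 36.)
Step 4: Test statistic W = min(W+, W-) = 15.
Step 5: Ties in |d|, so use the tie-corrected normal approximation.
        E[W] = n(n+1)/4 = 8*9/4 = 18.
        Tie groups: |d|=1 (t=2), |d|=4 (t=2), |d|=8 (t=2); sum(t^3 - t) = 18.
        Var[W] = n(n+1)(2n+1)/24 - sum(t^3-t)/48 = 1224/24 - 18/48 = 50.625.
        z = (W - E[W]) / sqrt(Var[W]) = (15 - 18) / 7.1151 = -0.4216.
        Two-sided p = 2*Phi(z) = 0.673290.
Step 6: alpha = 0.05. fail to reject H0.

W+ = 21, W- = 15, W = min = 15, p = 0.673290, fail to reject H0.


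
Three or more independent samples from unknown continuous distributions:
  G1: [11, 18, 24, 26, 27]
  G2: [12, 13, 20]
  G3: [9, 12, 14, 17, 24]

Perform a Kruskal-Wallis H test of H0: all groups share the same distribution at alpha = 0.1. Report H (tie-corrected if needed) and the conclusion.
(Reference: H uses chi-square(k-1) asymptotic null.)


Step 1: Combine all N = 13 observations and assign midranks.
sorted (value, group, rank): (9,G3,1), (11,G1,2), (12,G2,3.5), (12,G3,3.5), (13,G2,5), (14,G3,6), (17,G3,7), (18,G1,8), (20,G2,9), (24,G1,10.5), (24,G3,10.5), (26,G1,12), (27,G1,13)
Step 2: Sum ranks within each group.
R_1 = 45.5 (n_1 = 5)
R_2 = 17.5 (n_2 = 3)
R_3 = 28 (n_3 = 5)
Step 3: H = 12/(N(N+1)) * sum(R_i^2/n_i) - 3(N+1)
     = 12/(13*14) * (45.5^2/5 + 17.5^2/3 + 28^2/5) - 3*14
     = 0.065934 * 672.933 - 42
     = 2.369231.
Step 4: Ties present; correction factor C = 1 - 12/(13^3 - 13) = 0.994505. Corrected H = 2.369231 / 0.994505 = 2.382320.
Step 5: Under H0, H ~ chi^2(2); p-value = 0.303869.
Step 6: alpha = 0.1. fail to reject H0.

H = 2.3823, df = 2, p = 0.303869, fail to reject H0.


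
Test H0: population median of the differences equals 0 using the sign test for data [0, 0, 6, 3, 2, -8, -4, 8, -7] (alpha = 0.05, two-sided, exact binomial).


Step 1: Discard zero differences. Original n = 9; n_eff = number of nonzero differences = 7.
Nonzero differences (with sign): +6, +3, +2, -8, -4, +8, -7
Step 2: Count signs: positive = 4, negative = 3.
Step 3: Under H0: P(positive) = 0.5, so the number of positives S ~ Bin(7, 0.5).
Step 4: Two-sided exact p-value = sum of Bin(7,0.5) probabilities at or below the observed probability = 1.000000.
Step 5: alpha = 0.05. fail to reject H0.

n_eff = 7, pos = 4, neg = 3, p = 1.000000, fail to reject H0.


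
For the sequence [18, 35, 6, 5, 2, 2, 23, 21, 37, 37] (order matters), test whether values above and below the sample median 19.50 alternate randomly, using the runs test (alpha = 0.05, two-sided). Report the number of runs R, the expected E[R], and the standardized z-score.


Step 1: Compute median = 19.50; label A = above, B = below.
Labels in order: BABBBBAAAA  (n_A = 5, n_B = 5)
Step 2: Count runs R = 4.
Step 3: Under H0 (random ordering), E[R] = 2*n_A*n_B/(n_A+n_B) + 1 = 2*5*5/10 + 1 = 6.0000.
        Var[R] = 2*n_A*n_B*(2*n_A*n_B - n_A - n_B) / ((n_A+n_B)^2 * (n_A+n_B-1)) = 2000/900 = 2.2222.
        SD[R] = 1.4907.
Step 4: Continuity-corrected z = (R + 0.5 - E[R]) / SD[R] = (4 + 0.5 - 6.0000) / 1.4907 = -1.0062.
Step 5: Two-sided p-value via normal approximation = 2*(1 - Phi(|z|)) = 0.314305.
Step 6: alpha = 0.05. fail to reject H0.

R = 4, z = -1.0062, p = 0.314305, fail to reject H0.


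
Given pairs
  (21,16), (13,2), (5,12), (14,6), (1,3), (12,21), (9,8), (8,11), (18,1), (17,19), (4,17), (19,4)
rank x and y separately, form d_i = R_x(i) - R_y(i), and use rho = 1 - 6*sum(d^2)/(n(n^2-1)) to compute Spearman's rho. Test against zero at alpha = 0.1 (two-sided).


Step 1: Rank x and y separately (midranks; no ties here).
rank(x): 21->12, 13->7, 5->3, 14->8, 1->1, 12->6, 9->5, 8->4, 18->10, 17->9, 4->2, 19->11
rank(y): 16->9, 2->2, 12->8, 6->5, 3->3, 21->12, 8->6, 11->7, 1->1, 19->11, 17->10, 4->4
Step 2: d_i = R_x(i) - R_y(i); compute d_i^2.
  (12-9)^2=9, (7-2)^2=25, (3-8)^2=25, (8-5)^2=9, (1-3)^2=4, (6-12)^2=36, (5-6)^2=1, (4-7)^2=9, (10-1)^2=81, (9-11)^2=4, (2-10)^2=64, (11-4)^2=49
sum(d^2) = 316.
Step 3: rho = 1 - 6*316 / (12*(12^2 - 1)) = 1 - 1896/1716 = -0.104895.
Step 4: Under H0, t = rho * sqrt((n-2)/(1-rho^2)) = -0.3335 ~ t(10).
Step 5: Two-sided p-value from the t-distribution with 10 df = 0.745609.
Step 6: alpha = 0.1. fail to reject H0.

rho = -0.1049, p = 0.745609, fail to reject H0 at alpha = 0.1.


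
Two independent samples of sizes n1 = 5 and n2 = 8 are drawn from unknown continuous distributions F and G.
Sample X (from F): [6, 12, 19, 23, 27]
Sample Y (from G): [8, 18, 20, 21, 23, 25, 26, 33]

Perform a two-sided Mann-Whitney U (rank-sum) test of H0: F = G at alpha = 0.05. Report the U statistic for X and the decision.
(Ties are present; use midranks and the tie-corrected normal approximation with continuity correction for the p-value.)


Step 1: Combine and sort all 13 observations; assign midranks.
sorted (value, group): (6,X), (8,Y), (12,X), (18,Y), (19,X), (20,Y), (21,Y), (23,X), (23,Y), (25,Y), (26,Y), (27,X), (33,Y)
ranks: 6->1, 8->2, 12->3, 18->4, 19->5, 20->6, 21->7, 23->8.5, 23->8.5, 25->10, 26->11, 27->12, 33->13
Step 2: Rank sum for X: R1 = 1 + 3 + 5 + 8.5 + 12 = 29.5.
Step 3: U_X = R1 - n1(n1+1)/2 = 29.5 - 5*6/2 = 29.5 - 15 = 14.5.
       U_Y = n1*n2 - U_X = 40 - 14.5 = 25.5.
Step 4: Ties are present, so use the tie-corrected normal approximation (with continuity correction) for the p-value.
Step 5: p-value = 0.463600; compare to alpha = 0.05. fail to reject H0.

U_X = 14.5, p = 0.463600, fail to reject H0 at alpha = 0.05.


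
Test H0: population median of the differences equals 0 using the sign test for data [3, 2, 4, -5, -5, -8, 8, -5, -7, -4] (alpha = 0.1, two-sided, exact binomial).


Step 1: Discard zero differences. Original n = 10; n_eff = number of nonzero differences = 10.
Nonzero differences (with sign): +3, +2, +4, -5, -5, -8, +8, -5, -7, -4
Step 2: Count signs: positive = 4, negative = 6.
Step 3: Under H0: P(positive) = 0.5, so the number of positives S ~ Bin(10, 0.5).
Step 4: Two-sided exact p-value = sum of Bin(10,0.5) probabilities at or below the observed probability = 0.753906.
Step 5: alpha = 0.1. fail to reject H0.

n_eff = 10, pos = 4, neg = 6, p = 0.753906, fail to reject H0.


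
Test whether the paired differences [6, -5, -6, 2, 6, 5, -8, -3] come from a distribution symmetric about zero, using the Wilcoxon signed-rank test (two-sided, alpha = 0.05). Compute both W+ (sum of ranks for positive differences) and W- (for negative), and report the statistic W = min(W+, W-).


Step 1: Drop any zero differences (none here) and take |d_i|.
|d| = [6, 5, 6, 2, 6, 5, 8, 3]
Step 2: Midrank |d_i| (ties get averaged ranks).
ranks: |6|->6, |5|->3.5, |6|->6, |2|->1, |6|->6, |5|->3.5, |8|->8, |3|->2
Step 3: Attach original signs; sum ranks with positive sign and with negative sign.
W+ = 6 + 1 + 6 + 3.5 = 16.5
W- = 3.5 + 6 + 8 + 2 = 19.5
(Check: W+ + W- = 36 should equal n(n+1)/2 = 36.)
Step 4: Test statistic W = min(W+, W-) = 16.5.
Step 5: Ties in |d|, so use the tie-corrected normal approximation.
        E[W] = n(n+1)/4 = 8*9/4 = 18.
        Tie groups: |d|=5 (t=2), |d|=6 (t=3); sum(t^3 - t) = 30.
        Var[W] = n(n+1)(2n+1)/24 - sum(t^3-t)/48 = 1224/24 - 30/48 = 50.375.
        z = (W - E[W]) / sqrt(Var[W]) = (16.5 - 18) / 7.0975 = -0.2113.
        Two-sided p = 2*Phi(z) = 0.832621.
Step 6: alpha = 0.05. fail to reject H0.

W+ = 16.5, W- = 19.5, W = min = 16.5, p = 0.832621, fail to reject H0.


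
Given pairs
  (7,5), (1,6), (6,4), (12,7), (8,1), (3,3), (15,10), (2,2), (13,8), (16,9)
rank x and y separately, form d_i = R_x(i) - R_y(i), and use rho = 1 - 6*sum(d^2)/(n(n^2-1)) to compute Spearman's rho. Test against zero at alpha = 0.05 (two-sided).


Step 1: Rank x and y separately (midranks; no ties here).
rank(x): 7->5, 1->1, 6->4, 12->7, 8->6, 3->3, 15->9, 2->2, 13->8, 16->10
rank(y): 5->5, 6->6, 4->4, 7->7, 1->1, 3->3, 10->10, 2->2, 8->8, 9->9
Step 2: d_i = R_x(i) - R_y(i); compute d_i^2.
  (5-5)^2=0, (1-6)^2=25, (4-4)^2=0, (7-7)^2=0, (6-1)^2=25, (3-3)^2=0, (9-10)^2=1, (2-2)^2=0, (8-8)^2=0, (10-9)^2=1
sum(d^2) = 52.
Step 3: rho = 1 - 6*52 / (10*(10^2 - 1)) = 1 - 312/990 = 0.684848.
Step 4: Under H0, t = rho * sqrt((n-2)/(1-rho^2)) = 2.6583 ~ t(8).
Step 5: Two-sided p-value from the t-distribution with 8 df = 0.028883.
Step 6: alpha = 0.05. reject H0.

rho = 0.6848, p = 0.028883, reject H0 at alpha = 0.05.


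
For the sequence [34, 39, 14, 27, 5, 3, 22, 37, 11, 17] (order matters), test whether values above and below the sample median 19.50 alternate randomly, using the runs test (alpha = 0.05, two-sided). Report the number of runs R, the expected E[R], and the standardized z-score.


Step 1: Compute median = 19.50; label A = above, B = below.
Labels in order: AABABBAABB  (n_A = 5, n_B = 5)
Step 2: Count runs R = 6.
Step 3: Under H0 (random ordering), E[R] = 2*n_A*n_B/(n_A+n_B) + 1 = 2*5*5/10 + 1 = 6.0000.
        Var[R] = 2*n_A*n_B*(2*n_A*n_B - n_A - n_B) / ((n_A+n_B)^2 * (n_A+n_B-1)) = 2000/900 = 2.2222.
        SD[R] = 1.4907.
Step 4: R = E[R], so z = 0 with no continuity correction.
Step 5: Two-sided p-value via normal approximation = 2*(1 - Phi(|z|)) = 1.000000.
Step 6: alpha = 0.05. fail to reject H0.

R = 6, z = 0.0000, p = 1.000000, fail to reject H0.


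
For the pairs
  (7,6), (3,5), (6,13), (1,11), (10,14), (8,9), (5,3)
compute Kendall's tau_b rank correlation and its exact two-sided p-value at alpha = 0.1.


Step 1: Enumerate the 21 unordered pairs (i,j) with i<j and classify each by sign(x_j-x_i) * sign(y_j-y_i).
  (1,2):dx=-4,dy=-1->C; (1,3):dx=-1,dy=+7->D; (1,4):dx=-6,dy=+5->D; (1,5):dx=+3,dy=+8->C
  (1,6):dx=+1,dy=+3->C; (1,7):dx=-2,dy=-3->C; (2,3):dx=+3,dy=+8->C; (2,4):dx=-2,dy=+6->D
  (2,5):dx=+7,dy=+9->C; (2,6):dx=+5,dy=+4->C; (2,7):dx=+2,dy=-2->D; (3,4):dx=-5,dy=-2->C
  (3,5):dx=+4,dy=+1->C; (3,6):dx=+2,dy=-4->D; (3,7):dx=-1,dy=-10->C; (4,5):dx=+9,dy=+3->C
  (4,6):dx=+7,dy=-2->D; (4,7):dx=+4,dy=-8->D; (5,6):dx=-2,dy=-5->C; (5,7):dx=-5,dy=-11->C
  (6,7):dx=-3,dy=-6->C
Step 2: C = 14, D = 7, total pairs = 21.
Step 3: tau = (C - D)/(n(n-1)/2) = (14 - 7)/21 = 0.333333.
Step 4: Exact two-sided p-value (enumerate n! = 5040 permutations of y under H0): p = 0.381349.
Step 5: alpha = 0.1. fail to reject H0.

tau_b = 0.3333 (C=14, D=7), p = 0.381349, fail to reject H0.
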